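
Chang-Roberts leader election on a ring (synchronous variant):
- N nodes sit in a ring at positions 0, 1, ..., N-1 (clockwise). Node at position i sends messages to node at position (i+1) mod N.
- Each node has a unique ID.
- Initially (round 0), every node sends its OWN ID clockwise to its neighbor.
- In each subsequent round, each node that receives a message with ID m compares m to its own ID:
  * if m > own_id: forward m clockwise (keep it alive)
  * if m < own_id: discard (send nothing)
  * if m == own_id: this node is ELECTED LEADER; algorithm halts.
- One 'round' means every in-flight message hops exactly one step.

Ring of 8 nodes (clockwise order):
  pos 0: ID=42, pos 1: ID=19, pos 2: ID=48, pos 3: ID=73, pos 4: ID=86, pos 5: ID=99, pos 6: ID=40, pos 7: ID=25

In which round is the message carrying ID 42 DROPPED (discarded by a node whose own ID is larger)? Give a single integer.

Answer: 2

Derivation:
Round 1: pos1(id19) recv 42: fwd; pos2(id48) recv 19: drop; pos3(id73) recv 48: drop; pos4(id86) recv 73: drop; pos5(id99) recv 86: drop; pos6(id40) recv 99: fwd; pos7(id25) recv 40: fwd; pos0(id42) recv 25: drop
Round 2: pos2(id48) recv 42: drop; pos7(id25) recv 99: fwd; pos0(id42) recv 40: drop
Round 3: pos0(id42) recv 99: fwd
Round 4: pos1(id19) recv 99: fwd
Round 5: pos2(id48) recv 99: fwd
Round 6: pos3(id73) recv 99: fwd
Round 7: pos4(id86) recv 99: fwd
Round 8: pos5(id99) recv 99: ELECTED
Message ID 42 originates at pos 0; dropped at pos 2 in round 2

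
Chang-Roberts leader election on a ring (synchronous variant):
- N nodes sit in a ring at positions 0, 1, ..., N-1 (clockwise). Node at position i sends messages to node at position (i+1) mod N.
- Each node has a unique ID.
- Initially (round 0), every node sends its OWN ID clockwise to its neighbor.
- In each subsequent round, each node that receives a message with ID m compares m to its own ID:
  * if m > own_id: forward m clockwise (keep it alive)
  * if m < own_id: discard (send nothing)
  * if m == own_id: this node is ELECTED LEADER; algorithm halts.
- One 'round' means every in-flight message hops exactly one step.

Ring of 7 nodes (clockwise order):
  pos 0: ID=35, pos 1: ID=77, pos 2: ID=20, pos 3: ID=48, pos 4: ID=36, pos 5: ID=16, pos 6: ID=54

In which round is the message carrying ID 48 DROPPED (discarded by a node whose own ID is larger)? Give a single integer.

Round 1: pos1(id77) recv 35: drop; pos2(id20) recv 77: fwd; pos3(id48) recv 20: drop; pos4(id36) recv 48: fwd; pos5(id16) recv 36: fwd; pos6(id54) recv 16: drop; pos0(id35) recv 54: fwd
Round 2: pos3(id48) recv 77: fwd; pos5(id16) recv 48: fwd; pos6(id54) recv 36: drop; pos1(id77) recv 54: drop
Round 3: pos4(id36) recv 77: fwd; pos6(id54) recv 48: drop
Round 4: pos5(id16) recv 77: fwd
Round 5: pos6(id54) recv 77: fwd
Round 6: pos0(id35) recv 77: fwd
Round 7: pos1(id77) recv 77: ELECTED
Message ID 48 originates at pos 3; dropped at pos 6 in round 3

Answer: 3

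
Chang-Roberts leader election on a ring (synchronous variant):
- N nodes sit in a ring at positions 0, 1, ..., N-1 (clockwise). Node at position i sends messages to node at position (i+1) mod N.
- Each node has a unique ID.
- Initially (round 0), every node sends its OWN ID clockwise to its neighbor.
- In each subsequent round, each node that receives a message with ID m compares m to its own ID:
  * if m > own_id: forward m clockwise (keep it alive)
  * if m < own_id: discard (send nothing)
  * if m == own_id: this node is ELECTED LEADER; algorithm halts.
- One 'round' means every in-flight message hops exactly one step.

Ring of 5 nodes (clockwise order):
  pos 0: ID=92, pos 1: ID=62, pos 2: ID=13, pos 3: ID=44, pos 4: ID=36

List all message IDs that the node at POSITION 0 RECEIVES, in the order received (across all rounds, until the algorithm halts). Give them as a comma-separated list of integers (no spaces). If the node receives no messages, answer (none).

Round 1: pos1(id62) recv 92: fwd; pos2(id13) recv 62: fwd; pos3(id44) recv 13: drop; pos4(id36) recv 44: fwd; pos0(id92) recv 36: drop
Round 2: pos2(id13) recv 92: fwd; pos3(id44) recv 62: fwd; pos0(id92) recv 44: drop
Round 3: pos3(id44) recv 92: fwd; pos4(id36) recv 62: fwd
Round 4: pos4(id36) recv 92: fwd; pos0(id92) recv 62: drop
Round 5: pos0(id92) recv 92: ELECTED

Answer: 36,44,62,92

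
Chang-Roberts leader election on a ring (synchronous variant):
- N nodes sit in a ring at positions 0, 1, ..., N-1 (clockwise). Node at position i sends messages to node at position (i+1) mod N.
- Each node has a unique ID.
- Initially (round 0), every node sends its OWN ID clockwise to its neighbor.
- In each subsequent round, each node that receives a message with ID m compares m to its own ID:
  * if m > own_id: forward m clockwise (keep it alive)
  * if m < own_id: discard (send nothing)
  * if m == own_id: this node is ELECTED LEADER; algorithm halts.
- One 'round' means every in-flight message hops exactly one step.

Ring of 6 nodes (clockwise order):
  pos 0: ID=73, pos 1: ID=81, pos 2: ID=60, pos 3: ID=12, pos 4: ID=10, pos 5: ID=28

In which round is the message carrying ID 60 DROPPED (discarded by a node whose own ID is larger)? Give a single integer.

Round 1: pos1(id81) recv 73: drop; pos2(id60) recv 81: fwd; pos3(id12) recv 60: fwd; pos4(id10) recv 12: fwd; pos5(id28) recv 10: drop; pos0(id73) recv 28: drop
Round 2: pos3(id12) recv 81: fwd; pos4(id10) recv 60: fwd; pos5(id28) recv 12: drop
Round 3: pos4(id10) recv 81: fwd; pos5(id28) recv 60: fwd
Round 4: pos5(id28) recv 81: fwd; pos0(id73) recv 60: drop
Round 5: pos0(id73) recv 81: fwd
Round 6: pos1(id81) recv 81: ELECTED
Message ID 60 originates at pos 2; dropped at pos 0 in round 4

Answer: 4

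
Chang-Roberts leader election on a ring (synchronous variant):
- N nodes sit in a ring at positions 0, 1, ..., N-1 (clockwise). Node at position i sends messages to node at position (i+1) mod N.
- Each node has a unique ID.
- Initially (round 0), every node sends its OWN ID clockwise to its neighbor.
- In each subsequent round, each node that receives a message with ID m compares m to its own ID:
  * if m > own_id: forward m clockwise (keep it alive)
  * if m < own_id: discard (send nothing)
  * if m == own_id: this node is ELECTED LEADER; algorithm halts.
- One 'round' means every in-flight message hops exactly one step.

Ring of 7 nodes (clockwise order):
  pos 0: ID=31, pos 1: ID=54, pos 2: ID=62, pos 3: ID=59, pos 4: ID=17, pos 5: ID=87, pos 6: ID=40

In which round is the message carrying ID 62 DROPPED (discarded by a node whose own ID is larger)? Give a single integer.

Round 1: pos1(id54) recv 31: drop; pos2(id62) recv 54: drop; pos3(id59) recv 62: fwd; pos4(id17) recv 59: fwd; pos5(id87) recv 17: drop; pos6(id40) recv 87: fwd; pos0(id31) recv 40: fwd
Round 2: pos4(id17) recv 62: fwd; pos5(id87) recv 59: drop; pos0(id31) recv 87: fwd; pos1(id54) recv 40: drop
Round 3: pos5(id87) recv 62: drop; pos1(id54) recv 87: fwd
Round 4: pos2(id62) recv 87: fwd
Round 5: pos3(id59) recv 87: fwd
Round 6: pos4(id17) recv 87: fwd
Round 7: pos5(id87) recv 87: ELECTED
Message ID 62 originates at pos 2; dropped at pos 5 in round 3

Answer: 3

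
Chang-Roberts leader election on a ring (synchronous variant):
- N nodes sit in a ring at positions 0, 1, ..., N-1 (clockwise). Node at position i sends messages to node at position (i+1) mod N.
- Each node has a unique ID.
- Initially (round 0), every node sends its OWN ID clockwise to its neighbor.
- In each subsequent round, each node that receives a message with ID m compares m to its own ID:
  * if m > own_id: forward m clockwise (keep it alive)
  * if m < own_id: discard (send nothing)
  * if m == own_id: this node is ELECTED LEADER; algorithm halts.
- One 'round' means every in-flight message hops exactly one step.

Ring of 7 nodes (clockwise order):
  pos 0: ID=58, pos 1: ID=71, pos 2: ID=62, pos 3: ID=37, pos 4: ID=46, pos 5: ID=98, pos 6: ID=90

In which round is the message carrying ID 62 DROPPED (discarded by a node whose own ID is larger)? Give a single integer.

Round 1: pos1(id71) recv 58: drop; pos2(id62) recv 71: fwd; pos3(id37) recv 62: fwd; pos4(id46) recv 37: drop; pos5(id98) recv 46: drop; pos6(id90) recv 98: fwd; pos0(id58) recv 90: fwd
Round 2: pos3(id37) recv 71: fwd; pos4(id46) recv 62: fwd; pos0(id58) recv 98: fwd; pos1(id71) recv 90: fwd
Round 3: pos4(id46) recv 71: fwd; pos5(id98) recv 62: drop; pos1(id71) recv 98: fwd; pos2(id62) recv 90: fwd
Round 4: pos5(id98) recv 71: drop; pos2(id62) recv 98: fwd; pos3(id37) recv 90: fwd
Round 5: pos3(id37) recv 98: fwd; pos4(id46) recv 90: fwd
Round 6: pos4(id46) recv 98: fwd; pos5(id98) recv 90: drop
Round 7: pos5(id98) recv 98: ELECTED
Message ID 62 originates at pos 2; dropped at pos 5 in round 3

Answer: 3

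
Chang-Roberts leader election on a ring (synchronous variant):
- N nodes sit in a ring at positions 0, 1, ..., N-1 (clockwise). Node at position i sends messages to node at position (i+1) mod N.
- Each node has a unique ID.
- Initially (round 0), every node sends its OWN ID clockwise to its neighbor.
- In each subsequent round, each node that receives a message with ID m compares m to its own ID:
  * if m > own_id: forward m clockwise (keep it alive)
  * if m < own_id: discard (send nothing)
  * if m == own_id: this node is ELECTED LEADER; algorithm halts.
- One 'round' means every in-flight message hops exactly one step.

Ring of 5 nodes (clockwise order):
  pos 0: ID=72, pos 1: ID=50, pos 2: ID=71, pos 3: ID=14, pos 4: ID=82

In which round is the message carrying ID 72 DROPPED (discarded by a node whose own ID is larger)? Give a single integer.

Answer: 4

Derivation:
Round 1: pos1(id50) recv 72: fwd; pos2(id71) recv 50: drop; pos3(id14) recv 71: fwd; pos4(id82) recv 14: drop; pos0(id72) recv 82: fwd
Round 2: pos2(id71) recv 72: fwd; pos4(id82) recv 71: drop; pos1(id50) recv 82: fwd
Round 3: pos3(id14) recv 72: fwd; pos2(id71) recv 82: fwd
Round 4: pos4(id82) recv 72: drop; pos3(id14) recv 82: fwd
Round 5: pos4(id82) recv 82: ELECTED
Message ID 72 originates at pos 0; dropped at pos 4 in round 4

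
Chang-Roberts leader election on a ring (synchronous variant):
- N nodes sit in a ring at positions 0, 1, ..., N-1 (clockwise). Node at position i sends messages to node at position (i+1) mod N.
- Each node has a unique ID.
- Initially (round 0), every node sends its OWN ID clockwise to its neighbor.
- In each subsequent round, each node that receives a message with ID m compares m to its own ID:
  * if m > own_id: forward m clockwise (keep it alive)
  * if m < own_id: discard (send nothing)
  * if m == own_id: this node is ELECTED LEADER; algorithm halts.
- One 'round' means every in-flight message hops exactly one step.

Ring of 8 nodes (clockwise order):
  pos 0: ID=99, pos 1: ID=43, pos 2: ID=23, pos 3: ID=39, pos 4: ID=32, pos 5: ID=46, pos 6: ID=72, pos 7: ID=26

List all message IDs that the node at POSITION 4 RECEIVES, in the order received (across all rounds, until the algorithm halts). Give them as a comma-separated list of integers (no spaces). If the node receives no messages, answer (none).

Round 1: pos1(id43) recv 99: fwd; pos2(id23) recv 43: fwd; pos3(id39) recv 23: drop; pos4(id32) recv 39: fwd; pos5(id46) recv 32: drop; pos6(id72) recv 46: drop; pos7(id26) recv 72: fwd; pos0(id99) recv 26: drop
Round 2: pos2(id23) recv 99: fwd; pos3(id39) recv 43: fwd; pos5(id46) recv 39: drop; pos0(id99) recv 72: drop
Round 3: pos3(id39) recv 99: fwd; pos4(id32) recv 43: fwd
Round 4: pos4(id32) recv 99: fwd; pos5(id46) recv 43: drop
Round 5: pos5(id46) recv 99: fwd
Round 6: pos6(id72) recv 99: fwd
Round 7: pos7(id26) recv 99: fwd
Round 8: pos0(id99) recv 99: ELECTED

Answer: 39,43,99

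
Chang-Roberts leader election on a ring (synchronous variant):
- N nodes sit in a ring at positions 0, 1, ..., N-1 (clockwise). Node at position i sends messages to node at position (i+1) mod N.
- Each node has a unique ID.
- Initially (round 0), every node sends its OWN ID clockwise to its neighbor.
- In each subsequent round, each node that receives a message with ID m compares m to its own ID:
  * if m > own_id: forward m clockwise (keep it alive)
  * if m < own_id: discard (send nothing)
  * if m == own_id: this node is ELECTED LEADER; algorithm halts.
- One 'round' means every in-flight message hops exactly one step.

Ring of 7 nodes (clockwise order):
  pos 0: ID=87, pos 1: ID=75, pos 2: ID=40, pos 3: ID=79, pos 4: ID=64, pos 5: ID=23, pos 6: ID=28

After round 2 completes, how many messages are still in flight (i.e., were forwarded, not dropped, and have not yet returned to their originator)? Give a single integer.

Round 1: pos1(id75) recv 87: fwd; pos2(id40) recv 75: fwd; pos3(id79) recv 40: drop; pos4(id64) recv 79: fwd; pos5(id23) recv 64: fwd; pos6(id28) recv 23: drop; pos0(id87) recv 28: drop
Round 2: pos2(id40) recv 87: fwd; pos3(id79) recv 75: drop; pos5(id23) recv 79: fwd; pos6(id28) recv 64: fwd
After round 2: 3 messages still in flight

Answer: 3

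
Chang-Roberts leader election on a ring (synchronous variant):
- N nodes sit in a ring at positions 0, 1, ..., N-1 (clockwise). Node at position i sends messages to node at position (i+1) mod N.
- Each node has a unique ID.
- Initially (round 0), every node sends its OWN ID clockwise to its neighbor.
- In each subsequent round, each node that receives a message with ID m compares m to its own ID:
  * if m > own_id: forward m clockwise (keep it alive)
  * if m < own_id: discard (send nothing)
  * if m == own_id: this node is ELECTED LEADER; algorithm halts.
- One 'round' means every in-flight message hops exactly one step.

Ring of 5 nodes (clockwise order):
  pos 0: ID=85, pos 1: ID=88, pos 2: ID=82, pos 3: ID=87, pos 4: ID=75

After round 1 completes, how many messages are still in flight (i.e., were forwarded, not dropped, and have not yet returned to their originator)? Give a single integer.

Round 1: pos1(id88) recv 85: drop; pos2(id82) recv 88: fwd; pos3(id87) recv 82: drop; pos4(id75) recv 87: fwd; pos0(id85) recv 75: drop
After round 1: 2 messages still in flight

Answer: 2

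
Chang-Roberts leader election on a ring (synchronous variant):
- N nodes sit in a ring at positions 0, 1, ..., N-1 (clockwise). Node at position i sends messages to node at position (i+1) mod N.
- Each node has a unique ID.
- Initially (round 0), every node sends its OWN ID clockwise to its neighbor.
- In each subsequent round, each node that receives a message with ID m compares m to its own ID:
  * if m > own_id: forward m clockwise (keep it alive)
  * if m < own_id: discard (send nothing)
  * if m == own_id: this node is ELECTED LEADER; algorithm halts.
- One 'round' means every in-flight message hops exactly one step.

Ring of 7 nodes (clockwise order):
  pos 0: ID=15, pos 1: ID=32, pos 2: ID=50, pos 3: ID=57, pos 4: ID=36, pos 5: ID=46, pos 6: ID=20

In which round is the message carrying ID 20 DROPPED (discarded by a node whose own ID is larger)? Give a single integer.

Answer: 2

Derivation:
Round 1: pos1(id32) recv 15: drop; pos2(id50) recv 32: drop; pos3(id57) recv 50: drop; pos4(id36) recv 57: fwd; pos5(id46) recv 36: drop; pos6(id20) recv 46: fwd; pos0(id15) recv 20: fwd
Round 2: pos5(id46) recv 57: fwd; pos0(id15) recv 46: fwd; pos1(id32) recv 20: drop
Round 3: pos6(id20) recv 57: fwd; pos1(id32) recv 46: fwd
Round 4: pos0(id15) recv 57: fwd; pos2(id50) recv 46: drop
Round 5: pos1(id32) recv 57: fwd
Round 6: pos2(id50) recv 57: fwd
Round 7: pos3(id57) recv 57: ELECTED
Message ID 20 originates at pos 6; dropped at pos 1 in round 2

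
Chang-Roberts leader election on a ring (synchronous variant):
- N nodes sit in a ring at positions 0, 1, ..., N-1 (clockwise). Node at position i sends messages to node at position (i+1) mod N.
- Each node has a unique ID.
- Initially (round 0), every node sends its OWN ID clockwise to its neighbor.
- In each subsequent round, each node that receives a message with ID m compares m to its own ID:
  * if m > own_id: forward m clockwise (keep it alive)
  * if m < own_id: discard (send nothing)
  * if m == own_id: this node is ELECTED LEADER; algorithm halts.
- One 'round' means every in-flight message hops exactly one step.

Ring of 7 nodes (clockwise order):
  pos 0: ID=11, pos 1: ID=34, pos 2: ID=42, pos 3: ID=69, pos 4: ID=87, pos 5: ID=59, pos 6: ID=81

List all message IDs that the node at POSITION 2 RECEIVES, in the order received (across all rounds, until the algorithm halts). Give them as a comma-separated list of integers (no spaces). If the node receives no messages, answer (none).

Round 1: pos1(id34) recv 11: drop; pos2(id42) recv 34: drop; pos3(id69) recv 42: drop; pos4(id87) recv 69: drop; pos5(id59) recv 87: fwd; pos6(id81) recv 59: drop; pos0(id11) recv 81: fwd
Round 2: pos6(id81) recv 87: fwd; pos1(id34) recv 81: fwd
Round 3: pos0(id11) recv 87: fwd; pos2(id42) recv 81: fwd
Round 4: pos1(id34) recv 87: fwd; pos3(id69) recv 81: fwd
Round 5: pos2(id42) recv 87: fwd; pos4(id87) recv 81: drop
Round 6: pos3(id69) recv 87: fwd
Round 7: pos4(id87) recv 87: ELECTED

Answer: 34,81,87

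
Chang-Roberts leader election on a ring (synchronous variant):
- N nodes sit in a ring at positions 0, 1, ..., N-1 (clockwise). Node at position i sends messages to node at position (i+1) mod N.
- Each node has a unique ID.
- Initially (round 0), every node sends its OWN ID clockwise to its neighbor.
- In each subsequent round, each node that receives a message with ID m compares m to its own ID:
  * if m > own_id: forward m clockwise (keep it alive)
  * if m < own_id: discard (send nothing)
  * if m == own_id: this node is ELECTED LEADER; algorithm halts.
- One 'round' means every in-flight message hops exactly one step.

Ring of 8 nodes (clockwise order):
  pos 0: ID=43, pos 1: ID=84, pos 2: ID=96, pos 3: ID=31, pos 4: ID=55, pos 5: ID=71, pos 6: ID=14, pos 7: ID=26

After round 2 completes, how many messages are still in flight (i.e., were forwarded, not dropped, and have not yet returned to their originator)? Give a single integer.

Answer: 2

Derivation:
Round 1: pos1(id84) recv 43: drop; pos2(id96) recv 84: drop; pos3(id31) recv 96: fwd; pos4(id55) recv 31: drop; pos5(id71) recv 55: drop; pos6(id14) recv 71: fwd; pos7(id26) recv 14: drop; pos0(id43) recv 26: drop
Round 2: pos4(id55) recv 96: fwd; pos7(id26) recv 71: fwd
After round 2: 2 messages still in flight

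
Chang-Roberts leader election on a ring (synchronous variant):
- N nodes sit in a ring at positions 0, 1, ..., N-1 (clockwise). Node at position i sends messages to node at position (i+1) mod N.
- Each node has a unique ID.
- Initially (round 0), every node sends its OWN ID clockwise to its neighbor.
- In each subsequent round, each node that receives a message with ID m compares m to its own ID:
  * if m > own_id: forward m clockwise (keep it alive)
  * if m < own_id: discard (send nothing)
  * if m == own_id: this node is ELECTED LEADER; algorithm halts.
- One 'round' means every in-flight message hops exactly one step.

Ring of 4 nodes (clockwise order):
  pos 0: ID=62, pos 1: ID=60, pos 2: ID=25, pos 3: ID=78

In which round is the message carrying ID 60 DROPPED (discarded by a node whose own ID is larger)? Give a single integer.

Round 1: pos1(id60) recv 62: fwd; pos2(id25) recv 60: fwd; pos3(id78) recv 25: drop; pos0(id62) recv 78: fwd
Round 2: pos2(id25) recv 62: fwd; pos3(id78) recv 60: drop; pos1(id60) recv 78: fwd
Round 3: pos3(id78) recv 62: drop; pos2(id25) recv 78: fwd
Round 4: pos3(id78) recv 78: ELECTED
Message ID 60 originates at pos 1; dropped at pos 3 in round 2

Answer: 2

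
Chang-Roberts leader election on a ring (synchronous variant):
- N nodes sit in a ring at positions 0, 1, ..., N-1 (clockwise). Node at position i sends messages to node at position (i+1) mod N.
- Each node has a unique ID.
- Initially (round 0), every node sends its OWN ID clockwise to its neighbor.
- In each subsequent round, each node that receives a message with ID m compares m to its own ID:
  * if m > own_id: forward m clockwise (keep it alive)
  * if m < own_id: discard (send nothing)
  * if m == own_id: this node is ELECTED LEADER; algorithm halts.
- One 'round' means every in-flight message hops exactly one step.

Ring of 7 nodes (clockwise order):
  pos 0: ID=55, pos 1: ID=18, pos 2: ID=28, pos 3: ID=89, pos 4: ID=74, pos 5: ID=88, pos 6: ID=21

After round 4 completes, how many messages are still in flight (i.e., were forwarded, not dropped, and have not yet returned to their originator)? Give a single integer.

Round 1: pos1(id18) recv 55: fwd; pos2(id28) recv 18: drop; pos3(id89) recv 28: drop; pos4(id74) recv 89: fwd; pos5(id88) recv 74: drop; pos6(id21) recv 88: fwd; pos0(id55) recv 21: drop
Round 2: pos2(id28) recv 55: fwd; pos5(id88) recv 89: fwd; pos0(id55) recv 88: fwd
Round 3: pos3(id89) recv 55: drop; pos6(id21) recv 89: fwd; pos1(id18) recv 88: fwd
Round 4: pos0(id55) recv 89: fwd; pos2(id28) recv 88: fwd
After round 4: 2 messages still in flight

Answer: 2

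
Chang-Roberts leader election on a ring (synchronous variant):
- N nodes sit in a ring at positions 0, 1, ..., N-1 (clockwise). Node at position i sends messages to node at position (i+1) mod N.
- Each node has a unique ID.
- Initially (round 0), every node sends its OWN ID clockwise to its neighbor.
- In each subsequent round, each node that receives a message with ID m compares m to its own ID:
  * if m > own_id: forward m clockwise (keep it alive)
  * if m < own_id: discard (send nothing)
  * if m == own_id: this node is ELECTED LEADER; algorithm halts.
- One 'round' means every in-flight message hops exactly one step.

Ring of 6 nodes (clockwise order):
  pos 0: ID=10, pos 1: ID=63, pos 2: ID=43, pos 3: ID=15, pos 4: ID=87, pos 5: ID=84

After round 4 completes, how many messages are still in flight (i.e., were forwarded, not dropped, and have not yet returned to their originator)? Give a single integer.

Answer: 2

Derivation:
Round 1: pos1(id63) recv 10: drop; pos2(id43) recv 63: fwd; pos3(id15) recv 43: fwd; pos4(id87) recv 15: drop; pos5(id84) recv 87: fwd; pos0(id10) recv 84: fwd
Round 2: pos3(id15) recv 63: fwd; pos4(id87) recv 43: drop; pos0(id10) recv 87: fwd; pos1(id63) recv 84: fwd
Round 3: pos4(id87) recv 63: drop; pos1(id63) recv 87: fwd; pos2(id43) recv 84: fwd
Round 4: pos2(id43) recv 87: fwd; pos3(id15) recv 84: fwd
After round 4: 2 messages still in flight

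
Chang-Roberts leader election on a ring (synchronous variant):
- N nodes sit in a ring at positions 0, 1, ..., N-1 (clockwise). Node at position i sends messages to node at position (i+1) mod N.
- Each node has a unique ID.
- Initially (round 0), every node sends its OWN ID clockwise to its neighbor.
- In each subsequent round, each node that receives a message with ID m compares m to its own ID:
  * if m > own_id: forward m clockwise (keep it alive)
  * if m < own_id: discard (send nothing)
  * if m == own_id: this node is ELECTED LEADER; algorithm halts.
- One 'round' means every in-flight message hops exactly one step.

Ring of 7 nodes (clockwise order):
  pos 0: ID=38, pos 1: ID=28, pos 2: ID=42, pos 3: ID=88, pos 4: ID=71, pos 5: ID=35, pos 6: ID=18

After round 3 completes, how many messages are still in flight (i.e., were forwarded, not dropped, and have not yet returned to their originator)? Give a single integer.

Answer: 2

Derivation:
Round 1: pos1(id28) recv 38: fwd; pos2(id42) recv 28: drop; pos3(id88) recv 42: drop; pos4(id71) recv 88: fwd; pos5(id35) recv 71: fwd; pos6(id18) recv 35: fwd; pos0(id38) recv 18: drop
Round 2: pos2(id42) recv 38: drop; pos5(id35) recv 88: fwd; pos6(id18) recv 71: fwd; pos0(id38) recv 35: drop
Round 3: pos6(id18) recv 88: fwd; pos0(id38) recv 71: fwd
After round 3: 2 messages still in flight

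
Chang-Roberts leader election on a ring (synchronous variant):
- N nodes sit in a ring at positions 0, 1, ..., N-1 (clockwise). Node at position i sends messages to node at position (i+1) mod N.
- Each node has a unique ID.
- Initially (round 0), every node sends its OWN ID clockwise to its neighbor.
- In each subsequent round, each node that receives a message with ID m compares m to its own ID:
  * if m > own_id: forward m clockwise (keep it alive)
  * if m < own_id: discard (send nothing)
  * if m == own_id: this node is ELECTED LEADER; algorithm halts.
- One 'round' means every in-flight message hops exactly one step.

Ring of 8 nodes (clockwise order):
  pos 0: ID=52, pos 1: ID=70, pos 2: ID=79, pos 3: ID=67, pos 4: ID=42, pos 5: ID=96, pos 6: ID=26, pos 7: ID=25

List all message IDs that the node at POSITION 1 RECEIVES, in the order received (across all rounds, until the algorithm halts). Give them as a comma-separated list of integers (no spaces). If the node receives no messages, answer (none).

Round 1: pos1(id70) recv 52: drop; pos2(id79) recv 70: drop; pos3(id67) recv 79: fwd; pos4(id42) recv 67: fwd; pos5(id96) recv 42: drop; pos6(id26) recv 96: fwd; pos7(id25) recv 26: fwd; pos0(id52) recv 25: drop
Round 2: pos4(id42) recv 79: fwd; pos5(id96) recv 67: drop; pos7(id25) recv 96: fwd; pos0(id52) recv 26: drop
Round 3: pos5(id96) recv 79: drop; pos0(id52) recv 96: fwd
Round 4: pos1(id70) recv 96: fwd
Round 5: pos2(id79) recv 96: fwd
Round 6: pos3(id67) recv 96: fwd
Round 7: pos4(id42) recv 96: fwd
Round 8: pos5(id96) recv 96: ELECTED

Answer: 52,96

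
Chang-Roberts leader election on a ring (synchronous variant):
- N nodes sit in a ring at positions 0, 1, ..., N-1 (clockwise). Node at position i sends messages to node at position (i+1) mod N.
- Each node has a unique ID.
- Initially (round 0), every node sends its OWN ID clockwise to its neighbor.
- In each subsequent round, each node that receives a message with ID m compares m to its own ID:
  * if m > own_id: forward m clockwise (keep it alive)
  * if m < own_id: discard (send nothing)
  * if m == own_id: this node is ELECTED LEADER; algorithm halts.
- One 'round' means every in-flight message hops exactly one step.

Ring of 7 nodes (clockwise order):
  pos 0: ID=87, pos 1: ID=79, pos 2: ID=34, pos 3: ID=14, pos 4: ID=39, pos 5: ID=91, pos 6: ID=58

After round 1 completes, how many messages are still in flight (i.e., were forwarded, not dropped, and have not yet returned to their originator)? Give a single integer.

Answer: 4

Derivation:
Round 1: pos1(id79) recv 87: fwd; pos2(id34) recv 79: fwd; pos3(id14) recv 34: fwd; pos4(id39) recv 14: drop; pos5(id91) recv 39: drop; pos6(id58) recv 91: fwd; pos0(id87) recv 58: drop
After round 1: 4 messages still in flight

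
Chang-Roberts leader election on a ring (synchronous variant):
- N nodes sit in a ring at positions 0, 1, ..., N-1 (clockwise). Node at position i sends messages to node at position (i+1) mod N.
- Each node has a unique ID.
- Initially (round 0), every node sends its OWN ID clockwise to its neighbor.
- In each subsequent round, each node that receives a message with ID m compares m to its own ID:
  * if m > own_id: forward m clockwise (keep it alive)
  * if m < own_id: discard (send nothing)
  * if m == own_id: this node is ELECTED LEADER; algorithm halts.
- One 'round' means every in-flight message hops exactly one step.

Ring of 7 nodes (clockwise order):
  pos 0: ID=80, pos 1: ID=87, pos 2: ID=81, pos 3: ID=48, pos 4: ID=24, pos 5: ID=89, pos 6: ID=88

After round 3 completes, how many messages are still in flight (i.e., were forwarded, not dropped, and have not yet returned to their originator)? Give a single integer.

Round 1: pos1(id87) recv 80: drop; pos2(id81) recv 87: fwd; pos3(id48) recv 81: fwd; pos4(id24) recv 48: fwd; pos5(id89) recv 24: drop; pos6(id88) recv 89: fwd; pos0(id80) recv 88: fwd
Round 2: pos3(id48) recv 87: fwd; pos4(id24) recv 81: fwd; pos5(id89) recv 48: drop; pos0(id80) recv 89: fwd; pos1(id87) recv 88: fwd
Round 3: pos4(id24) recv 87: fwd; pos5(id89) recv 81: drop; pos1(id87) recv 89: fwd; pos2(id81) recv 88: fwd
After round 3: 3 messages still in flight

Answer: 3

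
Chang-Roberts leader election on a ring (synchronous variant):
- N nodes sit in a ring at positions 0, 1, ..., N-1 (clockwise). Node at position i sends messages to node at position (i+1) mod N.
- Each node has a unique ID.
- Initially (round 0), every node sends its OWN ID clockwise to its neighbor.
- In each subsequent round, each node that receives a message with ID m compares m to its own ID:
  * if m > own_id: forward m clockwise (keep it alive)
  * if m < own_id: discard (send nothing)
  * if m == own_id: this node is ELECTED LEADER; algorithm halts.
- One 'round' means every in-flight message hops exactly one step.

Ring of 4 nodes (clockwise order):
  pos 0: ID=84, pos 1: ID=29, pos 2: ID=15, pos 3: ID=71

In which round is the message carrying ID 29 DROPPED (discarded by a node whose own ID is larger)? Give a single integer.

Answer: 2

Derivation:
Round 1: pos1(id29) recv 84: fwd; pos2(id15) recv 29: fwd; pos3(id71) recv 15: drop; pos0(id84) recv 71: drop
Round 2: pos2(id15) recv 84: fwd; pos3(id71) recv 29: drop
Round 3: pos3(id71) recv 84: fwd
Round 4: pos0(id84) recv 84: ELECTED
Message ID 29 originates at pos 1; dropped at pos 3 in round 2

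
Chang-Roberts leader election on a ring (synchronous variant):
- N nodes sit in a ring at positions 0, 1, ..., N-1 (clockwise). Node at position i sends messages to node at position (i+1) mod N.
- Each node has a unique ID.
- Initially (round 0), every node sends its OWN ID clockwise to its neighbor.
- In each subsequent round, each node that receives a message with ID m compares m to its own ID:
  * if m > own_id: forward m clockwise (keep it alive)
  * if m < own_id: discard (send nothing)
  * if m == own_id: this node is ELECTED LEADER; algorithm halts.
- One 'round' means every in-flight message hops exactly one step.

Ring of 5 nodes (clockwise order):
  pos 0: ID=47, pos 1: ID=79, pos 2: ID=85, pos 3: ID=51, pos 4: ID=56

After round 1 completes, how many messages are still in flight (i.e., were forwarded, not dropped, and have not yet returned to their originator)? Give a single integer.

Answer: 2

Derivation:
Round 1: pos1(id79) recv 47: drop; pos2(id85) recv 79: drop; pos3(id51) recv 85: fwd; pos4(id56) recv 51: drop; pos0(id47) recv 56: fwd
After round 1: 2 messages still in flight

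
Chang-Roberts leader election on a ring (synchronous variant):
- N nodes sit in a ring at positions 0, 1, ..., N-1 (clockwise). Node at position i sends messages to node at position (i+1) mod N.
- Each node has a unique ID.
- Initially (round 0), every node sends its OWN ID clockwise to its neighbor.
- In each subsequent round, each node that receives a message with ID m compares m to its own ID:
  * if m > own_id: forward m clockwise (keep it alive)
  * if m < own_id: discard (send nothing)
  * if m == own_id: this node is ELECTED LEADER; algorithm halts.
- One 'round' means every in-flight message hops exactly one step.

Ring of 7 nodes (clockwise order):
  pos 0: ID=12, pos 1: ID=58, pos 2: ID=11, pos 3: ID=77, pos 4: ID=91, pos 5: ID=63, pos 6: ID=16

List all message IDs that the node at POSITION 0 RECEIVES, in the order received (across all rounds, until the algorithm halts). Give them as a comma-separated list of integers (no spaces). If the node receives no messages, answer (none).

Round 1: pos1(id58) recv 12: drop; pos2(id11) recv 58: fwd; pos3(id77) recv 11: drop; pos4(id91) recv 77: drop; pos5(id63) recv 91: fwd; pos6(id16) recv 63: fwd; pos0(id12) recv 16: fwd
Round 2: pos3(id77) recv 58: drop; pos6(id16) recv 91: fwd; pos0(id12) recv 63: fwd; pos1(id58) recv 16: drop
Round 3: pos0(id12) recv 91: fwd; pos1(id58) recv 63: fwd
Round 4: pos1(id58) recv 91: fwd; pos2(id11) recv 63: fwd
Round 5: pos2(id11) recv 91: fwd; pos3(id77) recv 63: drop
Round 6: pos3(id77) recv 91: fwd
Round 7: pos4(id91) recv 91: ELECTED

Answer: 16,63,91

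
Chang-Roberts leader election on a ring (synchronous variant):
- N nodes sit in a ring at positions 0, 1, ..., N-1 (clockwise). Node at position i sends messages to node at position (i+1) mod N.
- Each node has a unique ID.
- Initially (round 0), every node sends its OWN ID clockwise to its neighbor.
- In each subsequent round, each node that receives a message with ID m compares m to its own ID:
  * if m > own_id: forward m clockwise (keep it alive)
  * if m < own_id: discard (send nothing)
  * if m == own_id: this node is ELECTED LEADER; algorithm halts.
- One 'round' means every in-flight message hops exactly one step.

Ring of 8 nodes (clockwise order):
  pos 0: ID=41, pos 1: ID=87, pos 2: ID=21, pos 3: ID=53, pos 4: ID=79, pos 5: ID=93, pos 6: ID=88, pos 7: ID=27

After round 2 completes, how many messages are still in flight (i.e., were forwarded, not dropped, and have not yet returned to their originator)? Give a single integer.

Answer: 3

Derivation:
Round 1: pos1(id87) recv 41: drop; pos2(id21) recv 87: fwd; pos3(id53) recv 21: drop; pos4(id79) recv 53: drop; pos5(id93) recv 79: drop; pos6(id88) recv 93: fwd; pos7(id27) recv 88: fwd; pos0(id41) recv 27: drop
Round 2: pos3(id53) recv 87: fwd; pos7(id27) recv 93: fwd; pos0(id41) recv 88: fwd
After round 2: 3 messages still in flight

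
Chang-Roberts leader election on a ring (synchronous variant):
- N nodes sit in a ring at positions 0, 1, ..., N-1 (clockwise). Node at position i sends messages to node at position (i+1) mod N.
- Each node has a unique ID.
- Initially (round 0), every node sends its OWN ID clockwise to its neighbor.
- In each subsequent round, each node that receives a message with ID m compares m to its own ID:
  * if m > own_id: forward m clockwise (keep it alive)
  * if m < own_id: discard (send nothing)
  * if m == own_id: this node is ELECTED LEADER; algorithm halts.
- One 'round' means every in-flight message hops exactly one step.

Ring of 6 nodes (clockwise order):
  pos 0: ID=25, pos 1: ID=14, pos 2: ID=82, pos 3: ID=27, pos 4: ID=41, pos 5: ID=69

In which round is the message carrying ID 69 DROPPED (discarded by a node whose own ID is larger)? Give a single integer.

Answer: 3

Derivation:
Round 1: pos1(id14) recv 25: fwd; pos2(id82) recv 14: drop; pos3(id27) recv 82: fwd; pos4(id41) recv 27: drop; pos5(id69) recv 41: drop; pos0(id25) recv 69: fwd
Round 2: pos2(id82) recv 25: drop; pos4(id41) recv 82: fwd; pos1(id14) recv 69: fwd
Round 3: pos5(id69) recv 82: fwd; pos2(id82) recv 69: drop
Round 4: pos0(id25) recv 82: fwd
Round 5: pos1(id14) recv 82: fwd
Round 6: pos2(id82) recv 82: ELECTED
Message ID 69 originates at pos 5; dropped at pos 2 in round 3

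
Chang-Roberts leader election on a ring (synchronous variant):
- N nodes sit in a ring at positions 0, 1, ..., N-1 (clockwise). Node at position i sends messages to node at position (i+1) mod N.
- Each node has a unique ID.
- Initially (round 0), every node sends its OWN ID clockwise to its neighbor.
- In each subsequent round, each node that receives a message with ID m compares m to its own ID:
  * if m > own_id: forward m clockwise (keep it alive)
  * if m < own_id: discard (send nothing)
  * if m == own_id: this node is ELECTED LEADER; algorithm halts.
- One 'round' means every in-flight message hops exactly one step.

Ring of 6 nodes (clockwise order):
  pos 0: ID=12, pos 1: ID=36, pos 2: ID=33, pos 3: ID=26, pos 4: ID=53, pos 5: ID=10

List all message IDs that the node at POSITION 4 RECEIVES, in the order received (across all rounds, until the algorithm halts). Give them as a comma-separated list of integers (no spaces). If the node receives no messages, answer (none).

Round 1: pos1(id36) recv 12: drop; pos2(id33) recv 36: fwd; pos3(id26) recv 33: fwd; pos4(id53) recv 26: drop; pos5(id10) recv 53: fwd; pos0(id12) recv 10: drop
Round 2: pos3(id26) recv 36: fwd; pos4(id53) recv 33: drop; pos0(id12) recv 53: fwd
Round 3: pos4(id53) recv 36: drop; pos1(id36) recv 53: fwd
Round 4: pos2(id33) recv 53: fwd
Round 5: pos3(id26) recv 53: fwd
Round 6: pos4(id53) recv 53: ELECTED

Answer: 26,33,36,53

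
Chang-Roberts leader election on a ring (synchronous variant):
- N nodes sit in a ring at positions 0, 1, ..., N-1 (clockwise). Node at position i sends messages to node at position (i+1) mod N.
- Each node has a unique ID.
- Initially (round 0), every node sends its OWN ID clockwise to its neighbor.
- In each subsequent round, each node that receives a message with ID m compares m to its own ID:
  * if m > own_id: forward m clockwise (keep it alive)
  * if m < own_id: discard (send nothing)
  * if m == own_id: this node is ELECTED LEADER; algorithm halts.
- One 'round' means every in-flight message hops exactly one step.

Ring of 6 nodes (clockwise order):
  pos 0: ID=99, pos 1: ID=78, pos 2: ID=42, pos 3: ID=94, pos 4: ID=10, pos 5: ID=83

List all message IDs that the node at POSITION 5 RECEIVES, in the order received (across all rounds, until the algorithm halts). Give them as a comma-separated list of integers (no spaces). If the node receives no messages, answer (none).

Round 1: pos1(id78) recv 99: fwd; pos2(id42) recv 78: fwd; pos3(id94) recv 42: drop; pos4(id10) recv 94: fwd; pos5(id83) recv 10: drop; pos0(id99) recv 83: drop
Round 2: pos2(id42) recv 99: fwd; pos3(id94) recv 78: drop; pos5(id83) recv 94: fwd
Round 3: pos3(id94) recv 99: fwd; pos0(id99) recv 94: drop
Round 4: pos4(id10) recv 99: fwd
Round 5: pos5(id83) recv 99: fwd
Round 6: pos0(id99) recv 99: ELECTED

Answer: 10,94,99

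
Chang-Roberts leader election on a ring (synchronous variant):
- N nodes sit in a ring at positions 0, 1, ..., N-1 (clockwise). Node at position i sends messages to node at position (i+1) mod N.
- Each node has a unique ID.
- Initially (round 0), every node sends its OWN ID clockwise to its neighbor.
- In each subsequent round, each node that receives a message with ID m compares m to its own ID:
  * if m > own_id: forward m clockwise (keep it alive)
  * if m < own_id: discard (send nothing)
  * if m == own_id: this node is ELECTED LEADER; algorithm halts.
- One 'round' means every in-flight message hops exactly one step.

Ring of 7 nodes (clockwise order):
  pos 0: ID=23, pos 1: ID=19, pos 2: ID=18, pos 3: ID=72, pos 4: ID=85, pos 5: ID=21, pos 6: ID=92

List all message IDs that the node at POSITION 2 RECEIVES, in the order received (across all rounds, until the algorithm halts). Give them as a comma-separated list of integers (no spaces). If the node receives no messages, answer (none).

Answer: 19,23,92

Derivation:
Round 1: pos1(id19) recv 23: fwd; pos2(id18) recv 19: fwd; pos3(id72) recv 18: drop; pos4(id85) recv 72: drop; pos5(id21) recv 85: fwd; pos6(id92) recv 21: drop; pos0(id23) recv 92: fwd
Round 2: pos2(id18) recv 23: fwd; pos3(id72) recv 19: drop; pos6(id92) recv 85: drop; pos1(id19) recv 92: fwd
Round 3: pos3(id72) recv 23: drop; pos2(id18) recv 92: fwd
Round 4: pos3(id72) recv 92: fwd
Round 5: pos4(id85) recv 92: fwd
Round 6: pos5(id21) recv 92: fwd
Round 7: pos6(id92) recv 92: ELECTED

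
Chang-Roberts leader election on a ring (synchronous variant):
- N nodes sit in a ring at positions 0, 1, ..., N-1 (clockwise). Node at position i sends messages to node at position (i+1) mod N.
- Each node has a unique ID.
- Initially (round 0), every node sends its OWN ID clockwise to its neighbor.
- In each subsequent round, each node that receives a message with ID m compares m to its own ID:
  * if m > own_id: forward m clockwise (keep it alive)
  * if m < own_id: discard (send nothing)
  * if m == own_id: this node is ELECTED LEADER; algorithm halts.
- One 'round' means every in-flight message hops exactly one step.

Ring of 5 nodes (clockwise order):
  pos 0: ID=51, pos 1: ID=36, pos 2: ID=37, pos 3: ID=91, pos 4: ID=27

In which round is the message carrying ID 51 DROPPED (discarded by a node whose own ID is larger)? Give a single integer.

Answer: 3

Derivation:
Round 1: pos1(id36) recv 51: fwd; pos2(id37) recv 36: drop; pos3(id91) recv 37: drop; pos4(id27) recv 91: fwd; pos0(id51) recv 27: drop
Round 2: pos2(id37) recv 51: fwd; pos0(id51) recv 91: fwd
Round 3: pos3(id91) recv 51: drop; pos1(id36) recv 91: fwd
Round 4: pos2(id37) recv 91: fwd
Round 5: pos3(id91) recv 91: ELECTED
Message ID 51 originates at pos 0; dropped at pos 3 in round 3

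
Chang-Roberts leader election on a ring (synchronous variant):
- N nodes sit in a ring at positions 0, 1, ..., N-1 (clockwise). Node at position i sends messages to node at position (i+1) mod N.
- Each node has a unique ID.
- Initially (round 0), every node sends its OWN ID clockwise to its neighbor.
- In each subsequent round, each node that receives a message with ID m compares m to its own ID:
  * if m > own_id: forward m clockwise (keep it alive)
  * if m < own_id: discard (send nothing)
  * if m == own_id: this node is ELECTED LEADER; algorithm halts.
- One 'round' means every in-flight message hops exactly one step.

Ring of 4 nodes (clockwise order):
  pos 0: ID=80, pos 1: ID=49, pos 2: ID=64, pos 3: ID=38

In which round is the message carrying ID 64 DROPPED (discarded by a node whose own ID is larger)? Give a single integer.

Round 1: pos1(id49) recv 80: fwd; pos2(id64) recv 49: drop; pos3(id38) recv 64: fwd; pos0(id80) recv 38: drop
Round 2: pos2(id64) recv 80: fwd; pos0(id80) recv 64: drop
Round 3: pos3(id38) recv 80: fwd
Round 4: pos0(id80) recv 80: ELECTED
Message ID 64 originates at pos 2; dropped at pos 0 in round 2

Answer: 2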